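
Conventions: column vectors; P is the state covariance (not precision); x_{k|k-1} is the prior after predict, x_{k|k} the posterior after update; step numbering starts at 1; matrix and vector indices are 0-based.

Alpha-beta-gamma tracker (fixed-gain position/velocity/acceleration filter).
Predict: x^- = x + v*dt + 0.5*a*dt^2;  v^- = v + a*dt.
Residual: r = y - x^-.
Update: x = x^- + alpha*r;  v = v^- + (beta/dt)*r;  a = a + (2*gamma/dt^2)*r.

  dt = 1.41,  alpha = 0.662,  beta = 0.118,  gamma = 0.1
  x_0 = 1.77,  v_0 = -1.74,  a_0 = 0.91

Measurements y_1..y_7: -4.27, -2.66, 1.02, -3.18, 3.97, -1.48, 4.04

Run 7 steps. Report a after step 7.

a_post = -0.3501

step 1: x_pred=0.2212  r=-4.4912  x^+=-2.7520  v^+=-0.8328  a^+=0.4582
step 2: x_pred=-3.4707  r=0.8107  x^+=-2.9340  v^+=-0.1189  a^+=0.5397
step 3: x_pred=-2.5651  r=3.5851  x^+=-0.1918  v^+=0.9422  a^+=0.9004
step 4: x_pred=2.0318  r=-5.2118  x^+=-1.4184  v^+=1.7756  a^+=0.3761
step 5: x_pred=1.4591  r=2.5109  x^+=3.1213  v^+=2.5161  a^+=0.6287
step 6: x_pred=7.2939  r=-8.7739  x^+=1.4856  v^+=2.6682  a^+=-0.2539
step 7: x_pred=4.9954  r=-0.9554  x^+=4.3629  v^+=2.2302  a^+=-0.3501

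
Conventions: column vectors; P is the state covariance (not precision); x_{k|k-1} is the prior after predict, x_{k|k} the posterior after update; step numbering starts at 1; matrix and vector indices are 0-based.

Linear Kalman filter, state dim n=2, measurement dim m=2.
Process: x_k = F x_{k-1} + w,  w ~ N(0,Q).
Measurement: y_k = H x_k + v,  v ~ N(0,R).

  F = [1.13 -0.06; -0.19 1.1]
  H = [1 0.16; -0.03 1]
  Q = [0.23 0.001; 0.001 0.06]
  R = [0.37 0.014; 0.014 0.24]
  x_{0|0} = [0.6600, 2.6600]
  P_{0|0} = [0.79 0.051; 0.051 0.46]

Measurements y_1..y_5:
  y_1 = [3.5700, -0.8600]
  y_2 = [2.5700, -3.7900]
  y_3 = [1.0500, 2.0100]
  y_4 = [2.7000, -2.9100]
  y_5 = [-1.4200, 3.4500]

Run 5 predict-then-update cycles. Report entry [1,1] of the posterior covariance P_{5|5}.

P_post[1,1] = 0.1110

step 1: x^-=[0.5862, 2.8006]  P^-=[1.2335 -0.1350; -0.1350 0.6238]  S=[1.5763 -0.0575; -0.0575 0.8730]  K=[0.7635 -0.1467; 0.0039 0.7194]  nu=[2.5357, -3.6430]  x^+=[3.0566, 0.1897]  P^+=[0.2830 -0.0160; -0.0160 0.1722]
step 2: x^-=[3.4426, -0.3721]  P^-=[0.5942 -0.0912; -0.0912 0.2853]  S=[0.9423 -0.0490; -0.0490 0.5313]  K=[0.6073 -0.1493; -0.0203 0.5403]  nu=[-0.8130, -3.3146]  x^+=[3.4436, -2.1464]  P^+=[0.2259 -0.0205; -0.0205 0.1288]
step 3: x^-=[4.0201, -3.0154]  P^-=[0.5217 -0.0818; -0.0818 0.2326]  S=[0.8715 -0.0458; -0.0458 0.4779]  K=[0.5758 -0.1486; -0.0254 0.4893]  nu=[-2.4876, 5.1460]  x^+=[1.8228, -0.4343]  P^+=[0.2144 -0.0212; -0.0212 0.1164]
step 4: x^-=[2.0858, -0.8241]  P^-=[0.5070 -0.0793; -0.0793 0.2175]  S=[0.8572 -0.0453; -0.0453 0.4627]  K=[0.5688 -0.1485; -0.0269 0.4725]  nu=[0.7460, -2.0233]  x^+=[2.8107, -1.8003]  P^+=[0.2118 -0.0213; -0.0213 0.1124]
step 5: x^-=[3.2841, -2.5143]  P^-=[0.5037 -0.0786; -0.0786 0.2126]  S=[0.8540 -0.0454; -0.0454 0.4577]  K=[0.5672 -0.1486; -0.0275 0.4668]  nu=[-4.3018, 6.0628]  x^+=[-0.0569, 0.4340]  P^+=[0.2112 -0.0214; -0.0214 0.1110]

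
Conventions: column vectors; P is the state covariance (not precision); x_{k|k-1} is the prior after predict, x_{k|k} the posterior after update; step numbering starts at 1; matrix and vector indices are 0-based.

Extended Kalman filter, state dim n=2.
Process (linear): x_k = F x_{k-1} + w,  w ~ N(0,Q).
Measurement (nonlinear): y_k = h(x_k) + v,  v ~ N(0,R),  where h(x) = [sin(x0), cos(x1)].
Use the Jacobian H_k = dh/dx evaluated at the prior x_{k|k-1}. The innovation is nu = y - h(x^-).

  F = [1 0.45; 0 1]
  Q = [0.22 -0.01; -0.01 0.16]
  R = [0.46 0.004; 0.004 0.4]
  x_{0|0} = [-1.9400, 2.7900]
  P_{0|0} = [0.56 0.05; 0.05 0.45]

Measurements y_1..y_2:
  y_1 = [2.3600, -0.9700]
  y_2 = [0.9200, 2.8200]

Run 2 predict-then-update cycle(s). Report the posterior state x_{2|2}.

step 1: x^-=[-0.6845, 2.7900]  P^-=[0.9161 0.2425; 0.2425 0.6100]  H_jac=[0.7747 0.0000; 0.0000 -0.3444]  S=[1.0099 -0.0607; -0.0607 0.4724]  K=[0.6976 -0.0872; 0.1605 -0.4241]  nu=[2.9923, -0.0312]  x^+=[1.4056, 3.2836]  P^+=[0.4137 0.0931; 0.0931 0.4907]
step 2: x^-=[2.8832, 3.2836]  P^-=[0.8169 0.3040; 0.3040 0.6507]  H_jac=[-0.9668 0.0000; 0.0000 0.1415]  S=[1.2236 -0.0376; -0.0376 0.4130]  K=[-0.6441 0.0455; -0.2340 0.2017]  nu=[0.6645, 3.8099]  x^+=[2.6287, 3.8966]  P^+=[0.3063 0.1105; 0.1105 0.5634]

x_post = [2.6287, 3.8966]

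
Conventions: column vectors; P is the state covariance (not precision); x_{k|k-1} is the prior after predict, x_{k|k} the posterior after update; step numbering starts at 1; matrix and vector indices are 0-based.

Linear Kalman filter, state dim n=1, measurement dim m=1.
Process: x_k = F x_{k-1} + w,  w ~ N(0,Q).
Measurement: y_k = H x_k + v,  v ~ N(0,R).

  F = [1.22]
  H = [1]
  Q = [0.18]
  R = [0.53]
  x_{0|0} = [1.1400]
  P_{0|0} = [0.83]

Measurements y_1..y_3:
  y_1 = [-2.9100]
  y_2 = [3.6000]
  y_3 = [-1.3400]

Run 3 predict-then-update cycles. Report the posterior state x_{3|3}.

x_post = [-0.0521]

step 1: x^-=[1.3908]  P^-=[1.4154]  S=[1.9454]  K=[0.7276]  nu=[-4.3008]  x^+=[-1.7383]  P^+=[0.3856]
step 2: x^-=[-2.1207]  P^-=[0.7539]  S=[1.2839]  K=[0.5872]  nu=[5.7207]  x^+=[1.2385]  P^+=[0.3112]
step 3: x^-=[1.5110]  P^-=[0.6432]  S=[1.1732]  K=[0.5483]  nu=[-2.8510]  x^+=[-0.0521]  P^+=[0.2906]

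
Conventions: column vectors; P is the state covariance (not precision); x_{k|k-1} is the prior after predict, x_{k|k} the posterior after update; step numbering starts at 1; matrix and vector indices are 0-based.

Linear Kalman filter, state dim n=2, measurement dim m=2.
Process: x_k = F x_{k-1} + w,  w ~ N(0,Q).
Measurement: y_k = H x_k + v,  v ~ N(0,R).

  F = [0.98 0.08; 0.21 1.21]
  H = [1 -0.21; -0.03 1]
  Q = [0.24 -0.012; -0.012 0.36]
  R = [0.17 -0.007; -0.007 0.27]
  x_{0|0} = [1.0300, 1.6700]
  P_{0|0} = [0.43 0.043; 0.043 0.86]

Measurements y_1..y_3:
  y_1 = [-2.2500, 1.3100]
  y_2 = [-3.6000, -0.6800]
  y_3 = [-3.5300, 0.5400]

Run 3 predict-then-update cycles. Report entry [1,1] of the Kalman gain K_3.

K[1,1] = 0.7137

step 1: x^-=[1.1430, 2.2370]  P^-=[0.6652 0.2115; 0.2115 1.6599]  S=[0.8196 -0.1628; -0.1628 1.9179]  K=[0.7906 0.1669; 0.0040 0.8625]  nu=[-2.9232, -0.8927]  x^+=[-1.3171, 1.4554]  P^+=[0.1424 0.0438; 0.0438 0.2342]
step 2: x^-=[-1.1744, 1.4844]  P^-=[0.3852 0.0927; 0.0927 0.7314]  S=[0.5485 -0.0789; -0.0789 0.9962]  K=[0.6863 0.1358; -0.0059 0.7309]  nu=[-2.1139, -2.1997]  x^+=[-2.9237, -0.1108]  P^+=[0.1232 0.0356; 0.0356 0.1985]
step 3: x^-=[-2.8741, -0.7481]  P^-=[0.3651 0.0753; 0.0753 0.6741]  S=[0.5332 -0.0837; -0.0837 0.9399]  K=[0.6753 0.1286; -0.0122 0.7137]  nu=[-0.8130, 1.2019]  x^+=[-3.2685, 0.1196]  P^+=[0.1210 0.0336; 0.0336 0.1938]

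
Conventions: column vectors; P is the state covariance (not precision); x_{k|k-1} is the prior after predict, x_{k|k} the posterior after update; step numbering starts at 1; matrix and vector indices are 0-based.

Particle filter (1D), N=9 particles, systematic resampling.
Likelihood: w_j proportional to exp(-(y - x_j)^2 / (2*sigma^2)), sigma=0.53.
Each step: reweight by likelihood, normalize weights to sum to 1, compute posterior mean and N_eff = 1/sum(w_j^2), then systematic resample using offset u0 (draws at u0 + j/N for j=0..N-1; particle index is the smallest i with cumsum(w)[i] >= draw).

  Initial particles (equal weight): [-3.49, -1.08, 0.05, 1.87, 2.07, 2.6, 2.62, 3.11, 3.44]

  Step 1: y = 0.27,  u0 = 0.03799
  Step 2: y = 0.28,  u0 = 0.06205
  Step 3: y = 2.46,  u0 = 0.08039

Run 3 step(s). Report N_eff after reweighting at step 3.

N_eff = 9.0000

step 1: w=[0.0000, 0.0402, 0.9456, 0.0108, 0.0032, 0.0001, 0.0001, 0.0000, 0.0000]  mean=0.0311  Neff=1.1161  idx=[1, 2, 2, 2, 2, 2, 2, 2, 2]
step 2: w=[0.0051, 0.1244, 0.1244, 0.1244, 0.1244, 0.1244, 0.1244, 0.1244, 0.1244]  mean=0.0443  Neff=8.0802  idx=[1, 2, 3, 4, 5, 5, 6, 7, 8]
step 3: w=[0.1111, 0.1111, 0.1111, 0.1111, 0.1111, 0.1111, 0.1111, 0.1111, 0.1111]  mean=0.0500  Neff=9.0000  idx=[0, 1, 2, 3, 4, 5, 6, 7, 8]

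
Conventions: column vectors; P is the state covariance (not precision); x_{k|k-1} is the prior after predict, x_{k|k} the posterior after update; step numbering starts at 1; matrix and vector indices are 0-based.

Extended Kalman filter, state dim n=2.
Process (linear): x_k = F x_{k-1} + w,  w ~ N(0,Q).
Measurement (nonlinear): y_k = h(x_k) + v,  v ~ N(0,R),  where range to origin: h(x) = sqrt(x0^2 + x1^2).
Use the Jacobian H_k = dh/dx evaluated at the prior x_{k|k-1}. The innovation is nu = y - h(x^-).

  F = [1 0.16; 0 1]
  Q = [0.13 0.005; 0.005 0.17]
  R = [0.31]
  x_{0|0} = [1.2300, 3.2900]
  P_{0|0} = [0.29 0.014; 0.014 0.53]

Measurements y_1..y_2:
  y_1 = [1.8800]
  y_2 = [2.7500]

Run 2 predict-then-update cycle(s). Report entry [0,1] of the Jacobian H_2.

step 1: x^-=[1.7564, 3.2900]  P^-=[0.4380 0.1038; 0.1038 0.7000]  H_jac=[0.4710 0.8822]  S=[1.0381]  K=[0.2869; 0.6419]  nu=[-1.8495]  x^+=[1.2257, 2.1028]  P^+=[0.3526 -0.0874; -0.0874 0.2722]
step 2: x^-=[1.5622, 2.1028]  P^-=[0.4616 -0.0388; -0.0388 0.4422]  H_jac=[0.5964 0.8027]  S=[0.7219]  K=[0.3381; 0.4596]  nu=[0.1304]  x^+=[1.6063, 2.1627]  P^+=[0.3791 -0.1510; -0.1510 0.2897]

H_jac[0,1] = 0.8027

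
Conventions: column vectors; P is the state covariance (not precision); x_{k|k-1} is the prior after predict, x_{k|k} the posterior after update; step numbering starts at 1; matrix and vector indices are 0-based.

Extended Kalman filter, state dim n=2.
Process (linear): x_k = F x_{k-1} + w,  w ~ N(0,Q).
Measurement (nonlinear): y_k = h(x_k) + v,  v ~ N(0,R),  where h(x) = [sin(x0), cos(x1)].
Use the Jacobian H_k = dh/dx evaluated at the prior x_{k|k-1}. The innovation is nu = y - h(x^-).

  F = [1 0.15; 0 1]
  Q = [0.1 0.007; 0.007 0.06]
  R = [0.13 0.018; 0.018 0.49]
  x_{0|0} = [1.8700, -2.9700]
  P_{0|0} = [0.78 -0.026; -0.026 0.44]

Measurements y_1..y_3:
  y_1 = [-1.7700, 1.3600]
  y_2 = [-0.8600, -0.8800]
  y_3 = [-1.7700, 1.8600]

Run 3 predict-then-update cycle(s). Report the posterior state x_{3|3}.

x_post = [-0.7614, -1.4327]

step 1: x^-=[1.4245, -2.9700]  P^-=[0.8821 0.0470; 0.0470 0.5000]  H_jac=[0.1458 0.0000; 0.0000 0.1708]  S=[0.1487 0.0192; 0.0192 0.5046]  K=[0.8667 -0.0170; 0.0244 0.1683]  nu=[-2.7593, 2.3453]  x^+=[-1.0069, -2.6426]  P^+=[0.7708 0.0425; 0.0425 0.4855]
step 2: x^-=[-1.4033, -2.6426]  P^-=[0.8945 0.1223; 0.1223 0.5455]  H_jac=[0.1668 0.0000; 0.0000 0.4785]  S=[0.1549 0.0278; 0.0278 0.6149]  K=[0.9537 0.0521; 0.0561 0.4220]  nu=[0.1260, -0.0019]  x^+=[-1.2832, -2.6363]  P^+=[0.7492 0.0893; 0.0893 0.4342]
step 3: x^-=[-1.6786, -2.6363]  P^-=[0.8857 0.1614; 0.1614 0.4942]  H_jac=[-0.1076 0.0000; 0.0000 0.4840]  S=[0.1403 0.0096; 0.0096 0.6058]  K=[-0.6893 0.1399; -0.1510 0.3972]  nu=[-0.7758, 2.7351]  x^+=[-0.7614, -1.4327]  P^+=[0.8091 0.1160; 0.1160 0.3965]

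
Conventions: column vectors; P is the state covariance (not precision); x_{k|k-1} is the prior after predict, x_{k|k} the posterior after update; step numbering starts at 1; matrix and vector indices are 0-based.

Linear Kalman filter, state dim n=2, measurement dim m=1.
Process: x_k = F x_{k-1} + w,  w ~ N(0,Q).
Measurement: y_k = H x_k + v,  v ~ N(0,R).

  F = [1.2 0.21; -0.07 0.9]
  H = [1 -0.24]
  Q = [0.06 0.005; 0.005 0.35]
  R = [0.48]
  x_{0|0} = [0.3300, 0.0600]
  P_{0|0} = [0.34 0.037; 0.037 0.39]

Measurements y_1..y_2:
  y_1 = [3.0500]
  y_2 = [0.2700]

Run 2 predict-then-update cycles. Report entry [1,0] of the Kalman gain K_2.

K[1,0] = 0.0324

step 1: x^-=[0.4086, 0.0309]  P^-=[0.5854 0.0896; 0.0896 0.6629]  S=[1.0606]  K=[0.5317; -0.0656]  nu=[2.6488]  x^+=[1.8170, -0.1427]  P^+=[0.2856 0.1265; 0.1265 0.6583]
step 2: x^-=[2.1504, -0.2557]  P^-=[0.5641 0.2402; 0.2402 0.8687]  S=[0.9788]  K=[0.5174; 0.0324]  nu=[-1.9418]  x^+=[1.1458, -0.3186]  P^+=[0.3021 0.2238; 0.2238 0.8677]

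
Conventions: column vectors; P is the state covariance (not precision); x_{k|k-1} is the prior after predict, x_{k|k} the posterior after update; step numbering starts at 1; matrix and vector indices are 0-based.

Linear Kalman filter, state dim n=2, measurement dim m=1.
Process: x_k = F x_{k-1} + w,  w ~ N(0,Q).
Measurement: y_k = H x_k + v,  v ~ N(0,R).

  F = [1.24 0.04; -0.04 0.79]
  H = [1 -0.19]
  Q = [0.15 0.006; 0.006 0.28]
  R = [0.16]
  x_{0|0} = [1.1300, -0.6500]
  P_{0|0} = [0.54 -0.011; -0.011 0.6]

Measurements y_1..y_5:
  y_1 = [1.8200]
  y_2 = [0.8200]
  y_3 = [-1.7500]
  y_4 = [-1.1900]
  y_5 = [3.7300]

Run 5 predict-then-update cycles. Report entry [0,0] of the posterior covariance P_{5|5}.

P_post[0,0] = 0.1373

step 1: x^-=[1.3752, -0.5587]  P^-=[0.9802 -0.0126; -0.0126 0.6560]  S=[1.1686]  K=[0.8408; -0.1174]  nu=[0.3386]  x^+=[1.6599, -0.5985]  P^+=[0.1541 0.1028; 0.1028 0.6399]
step 2: x^-=[2.0344, -0.5392]  P^-=[0.3981 0.1191; 0.1191 0.6731]  S=[0.5371]  K=[0.6990; -0.0163]  nu=[-1.3168]  x^+=[1.1139, -0.5177]  P^+=[0.1356 0.1252; 0.1252 0.6730]
step 3: x^-=[1.3605, -0.4535]  P^-=[0.3721 0.1430; 0.1430 0.6923]  S=[0.5027]  K=[0.6861; 0.0229]  nu=[-3.1967]  x^+=[-0.8326, -0.5266]  P^+=[0.1354 0.1351; 0.1351 0.6920]
step 4: x^-=[-1.0535, -0.3827]  P^-=[0.3728 0.1533; 0.1533 0.7036]  S=[0.4999]  K=[0.6874; 0.0393]  nu=[-0.2092]  x^+=[-1.1973, -0.3909]  P^+=[0.1366 0.1398; 0.1398 0.7028]
step 5: x^-=[-1.5003, -0.2609]  P^-=[0.3750 0.1582; 0.1582 0.7100]  S=[0.5005]  K=[0.6891; 0.0465]  nu=[5.1807]  x^+=[2.0700, -0.0200]  P^+=[0.1373 0.1421; 0.1421 0.7089]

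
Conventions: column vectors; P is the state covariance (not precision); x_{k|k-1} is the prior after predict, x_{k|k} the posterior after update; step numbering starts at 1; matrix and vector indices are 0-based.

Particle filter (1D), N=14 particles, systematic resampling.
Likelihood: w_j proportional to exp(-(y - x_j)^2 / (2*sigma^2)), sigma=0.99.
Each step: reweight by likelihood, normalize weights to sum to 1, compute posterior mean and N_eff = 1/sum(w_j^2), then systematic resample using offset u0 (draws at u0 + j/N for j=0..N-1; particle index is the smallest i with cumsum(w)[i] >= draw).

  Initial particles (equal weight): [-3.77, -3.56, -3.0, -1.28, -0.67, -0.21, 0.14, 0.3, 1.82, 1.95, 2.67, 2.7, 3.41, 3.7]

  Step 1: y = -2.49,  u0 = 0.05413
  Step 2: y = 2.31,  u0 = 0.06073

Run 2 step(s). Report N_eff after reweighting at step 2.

N_eff = 1.3032

step 1: w=[0.1640, 0.2109, 0.3312, 0.1792, 0.0698, 0.0267, 0.0111, 0.0071, 0.0000, 0.0000, 0.0000, 0.0000, 0.0000, 0.0000]  mean=-2.6405  Neff=4.5677  idx=[0, 0, 1, 1, 1, 2, 2, 2, 2, 2, 3, 3, 4, 6]
step 2: w=[0.0000, 0.0000, 0.0000, 0.0000, 0.0000, 0.0000, 0.0000, 0.0000, 0.0000, 0.0000, 0.0134, 0.0134, 0.1035, 0.8696]  mean=0.0180  Neff=1.3032  idx=[12, 13, 13, 13, 13, 13, 13, 13, 13, 13, 13, 13, 13, 13]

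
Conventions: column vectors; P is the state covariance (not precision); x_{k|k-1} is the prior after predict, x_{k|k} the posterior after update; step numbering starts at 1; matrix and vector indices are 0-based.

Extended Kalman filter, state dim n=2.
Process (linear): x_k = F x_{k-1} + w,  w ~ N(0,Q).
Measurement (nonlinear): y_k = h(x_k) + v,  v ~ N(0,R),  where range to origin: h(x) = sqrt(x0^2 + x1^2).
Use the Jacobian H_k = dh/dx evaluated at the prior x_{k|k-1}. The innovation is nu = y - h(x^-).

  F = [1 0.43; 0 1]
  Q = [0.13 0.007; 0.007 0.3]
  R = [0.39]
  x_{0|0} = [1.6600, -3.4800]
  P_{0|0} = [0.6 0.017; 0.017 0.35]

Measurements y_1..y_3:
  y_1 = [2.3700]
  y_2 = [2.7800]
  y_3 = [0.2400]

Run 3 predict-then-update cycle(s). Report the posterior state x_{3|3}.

step 1: x^-=[0.1636, -3.4800]  P^-=[0.8093 0.1745; 0.1745 0.6500]  H_jac=[0.0470 -0.9989]  S=[1.0240]  K=[-0.1331; -0.6261]  nu=[-1.1138]  x^+=[0.3119, -2.7827]  P^+=[0.7912 0.0892; 0.0892 0.2486]
step 2: x^-=[-0.8847, -2.7827]  P^-=[1.0438 0.2031; 0.2031 0.5486]  H_jac=[-0.3030 -0.9530]  S=[1.1014]  K=[-0.4629; -0.5306]  nu=[-0.1399]  x^+=[-0.8199, -2.7084]  P^+=[0.8079 -0.0674; -0.0674 0.2386]
step 3: x^-=[-1.9845, -2.7084]  P^-=[0.9240 0.0422; 0.0422 0.5386]  H_jac=[-0.5910 -0.8066]  S=[1.1034]  K=[-0.5258; -0.4163]  nu=[-3.1177]  x^+=[-0.3454, -1.4105]  P^+=[0.6190 -0.1993; -0.1993 0.3473]

x_post = [-0.3454, -1.4105]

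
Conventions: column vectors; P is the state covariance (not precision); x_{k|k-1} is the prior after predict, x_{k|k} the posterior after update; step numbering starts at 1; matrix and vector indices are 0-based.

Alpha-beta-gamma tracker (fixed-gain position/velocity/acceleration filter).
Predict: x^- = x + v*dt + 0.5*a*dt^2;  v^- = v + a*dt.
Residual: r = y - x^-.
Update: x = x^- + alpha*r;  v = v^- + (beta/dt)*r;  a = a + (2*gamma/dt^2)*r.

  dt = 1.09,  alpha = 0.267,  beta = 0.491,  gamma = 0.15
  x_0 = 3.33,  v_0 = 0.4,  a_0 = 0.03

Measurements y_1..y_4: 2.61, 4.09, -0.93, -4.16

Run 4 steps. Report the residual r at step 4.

step 1: x_pred=3.7838  r=-1.1738  x^+=3.4704  v^+=-0.0961  a^+=-0.2664
step 2: x_pred=3.2075  r=0.8825  x^+=3.4431  v^+=0.0111  a^+=-0.0435
step 3: x_pred=3.4293  r=-4.3593  x^+=2.2654  v^+=-2.0001  a^+=-1.1443
step 4: x_pred=-0.5944  r=-3.5656  x^+=-1.5464  v^+=-4.8535  a^+=-2.0446

resid = -3.5656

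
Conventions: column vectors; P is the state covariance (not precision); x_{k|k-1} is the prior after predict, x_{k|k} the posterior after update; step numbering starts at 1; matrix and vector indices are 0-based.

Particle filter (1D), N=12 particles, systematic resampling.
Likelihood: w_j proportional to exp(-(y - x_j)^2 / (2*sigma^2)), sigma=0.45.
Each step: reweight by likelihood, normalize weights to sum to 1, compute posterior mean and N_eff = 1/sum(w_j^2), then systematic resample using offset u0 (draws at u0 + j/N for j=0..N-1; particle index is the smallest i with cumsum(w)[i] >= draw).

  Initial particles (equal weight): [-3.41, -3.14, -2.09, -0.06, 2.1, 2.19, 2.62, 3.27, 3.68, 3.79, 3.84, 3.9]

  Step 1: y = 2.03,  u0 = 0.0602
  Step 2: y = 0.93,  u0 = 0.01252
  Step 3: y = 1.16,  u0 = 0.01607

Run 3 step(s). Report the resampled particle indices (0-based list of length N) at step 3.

step 1: w=[0.0000, 0.0000, 0.0000, 0.0000, 0.4160, 0.3953, 0.1783, 0.0095, 0.0005, 0.0002, 0.0001, 0.0001]  mean=2.2408  Neff=2.7683  idx=[4, 4, 4, 4, 4, 5, 5, 5, 5, 5, 6, 6]
step 2: w=[0.1256, 0.1256, 0.1256, 0.1256, 0.1256, 0.0732, 0.0732, 0.0732, 0.0732, 0.0732, 0.0032, 0.0032]  mean=2.1362  Neff=9.4689  idx=[0, 0, 1, 2, 2, 3, 4, 4, 5, 6, 7, 9]
step 3: w=[0.0945, 0.0945, 0.0945, 0.0945, 0.0945, 0.0945, 0.0945, 0.0945, 0.0610, 0.0610, 0.0610, 0.0610]  mean=2.1220  Neff=11.5839  idx=[0, 1, 1, 2, 3, 4, 5, 6, 7, 8, 9, 10]

resampled_idx = [0, 1, 1, 2, 3, 4, 5, 6, 7, 8, 9, 10]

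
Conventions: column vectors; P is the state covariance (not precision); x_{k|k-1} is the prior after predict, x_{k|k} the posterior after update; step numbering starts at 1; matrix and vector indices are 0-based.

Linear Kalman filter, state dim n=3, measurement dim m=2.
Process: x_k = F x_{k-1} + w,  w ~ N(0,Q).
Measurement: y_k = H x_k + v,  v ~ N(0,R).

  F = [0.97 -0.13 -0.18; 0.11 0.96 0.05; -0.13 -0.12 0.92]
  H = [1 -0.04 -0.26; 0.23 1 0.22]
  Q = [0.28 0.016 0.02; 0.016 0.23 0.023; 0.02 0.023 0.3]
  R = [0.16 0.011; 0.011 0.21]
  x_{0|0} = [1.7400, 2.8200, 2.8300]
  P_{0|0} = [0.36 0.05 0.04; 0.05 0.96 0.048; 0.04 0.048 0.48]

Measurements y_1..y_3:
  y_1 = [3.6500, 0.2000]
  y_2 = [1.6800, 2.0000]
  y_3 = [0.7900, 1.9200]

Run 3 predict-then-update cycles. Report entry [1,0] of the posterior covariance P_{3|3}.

P_post[1,0] = -0.0384

step 1: x^-=[0.8118, 3.0401, 2.0390]  P^-=[0.6262 -0.0313 -0.0630; -0.0313 1.1359 -0.0317; -0.0630 -0.0317 0.7076]  S=[0.8704 0.0365; 0.0365 1.3786]  K=[0.7375 0.0522; -0.1130 0.8167; -0.2859 0.0870]  nu=[3.4899, -3.4754]  x^+=[3.2042, -0.1925, 0.7389]  P^+=[0.1462 -0.0393 0.1125; -0.0393 0.2121 -0.1489; 0.1125 -0.1489 0.6278]
step 2: x^-=[3.0001, 0.2046, 0.2863]  P^-=[0.4052 -0.0066 0.0224; -0.0066 0.4074 -0.0891; 0.0224 -0.0891 0.8416]  S=[0.6098 0.0607; 0.0607 0.6396]  K=[0.6473 0.0816; -0.0603 0.6097; -0.3352 0.1900]  nu=[-1.2374, 1.0424]  x^+=[2.2842, 0.9148, 0.8992]  P^+=[0.1391 -0.0383 0.1390; -0.0383 0.1719 -0.1625; 0.1390 -0.1625 0.7578]
step 3: x^-=[1.9349, 1.1744, 0.4205]  P^-=[0.3918 0.0006 0.0267; 0.0006 0.3699 -0.0880; 0.0267 -0.0880 0.9476]  S=[0.6007 0.0606; 0.0606 0.6107]  K=[0.6310 0.0955; -0.0440 0.5785; -0.3846 0.2455]  nu=[-0.9886, 0.2081]  x^+=[1.3309, 1.3382, 0.8518]  P^+=[0.1397 -0.0384 0.1510; -0.0384 0.1674 -0.1708; 0.1510 -0.1708 0.8334]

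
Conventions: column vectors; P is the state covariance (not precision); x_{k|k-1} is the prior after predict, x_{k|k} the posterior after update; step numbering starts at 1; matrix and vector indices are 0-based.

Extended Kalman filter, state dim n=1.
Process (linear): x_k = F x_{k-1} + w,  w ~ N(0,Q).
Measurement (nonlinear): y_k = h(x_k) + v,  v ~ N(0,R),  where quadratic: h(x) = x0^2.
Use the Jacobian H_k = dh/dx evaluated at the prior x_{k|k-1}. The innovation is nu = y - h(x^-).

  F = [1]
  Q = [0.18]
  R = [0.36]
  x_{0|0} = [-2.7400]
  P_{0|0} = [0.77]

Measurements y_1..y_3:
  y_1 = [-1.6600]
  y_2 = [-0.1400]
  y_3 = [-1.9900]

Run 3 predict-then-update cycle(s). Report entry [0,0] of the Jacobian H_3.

step 1: x^-=[-2.7400]  P^-=[0.9500]  H_jac=[-5.4800]  S=[28.8889]  K=[-0.1802]  nu=[-9.1676]  x^+=[-1.0879]  P^+=[0.0118]
step 2: x^-=[-1.0879]  P^-=[0.1918]  H_jac=[-2.1759]  S=[1.2682]  K=[-0.3291]  nu=[-1.3236]  x^+=[-0.6523]  P^+=[0.0545]
step 3: x^-=[-0.6523]  P^-=[0.2345]  H_jac=[-1.3046]  S=[0.7590]  K=[-0.4030]  nu=[-2.4155]  x^+=[0.3211]  P^+=[0.1112]

H_jac[0,0] = -1.3046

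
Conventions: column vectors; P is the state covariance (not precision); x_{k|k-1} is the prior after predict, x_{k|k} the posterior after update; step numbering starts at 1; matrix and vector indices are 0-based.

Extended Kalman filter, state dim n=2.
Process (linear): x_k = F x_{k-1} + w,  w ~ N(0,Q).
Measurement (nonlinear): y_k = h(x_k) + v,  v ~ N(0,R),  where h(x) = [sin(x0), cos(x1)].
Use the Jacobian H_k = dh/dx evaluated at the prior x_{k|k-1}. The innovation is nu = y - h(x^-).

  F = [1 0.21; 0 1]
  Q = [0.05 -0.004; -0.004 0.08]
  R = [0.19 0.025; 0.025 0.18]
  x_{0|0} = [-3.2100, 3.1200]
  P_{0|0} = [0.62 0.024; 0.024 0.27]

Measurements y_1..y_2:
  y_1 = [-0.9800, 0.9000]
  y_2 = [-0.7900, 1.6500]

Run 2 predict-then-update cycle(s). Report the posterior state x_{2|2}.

step 1: x^-=[-2.5548, 3.1200]  P^-=[0.6920 0.0767; 0.0767 0.3500]  H_jac=[-0.8327 0.0000; 0.0000 -0.0216]  S=[0.6698 0.0264; 0.0264 0.1802]  K=[-0.8649 0.1174; -0.0942 -0.0281]  nu=[-0.4263, 1.8998]  x^+=[-1.9630, 3.1067]  P^+=[0.1938 0.0223; 0.0223 0.3438]
step 2: x^-=[-1.3106, 3.1067]  P^-=[0.2684 0.0905; 0.0905 0.4238]  H_jac=[0.2573 0.0000; 0.0000 -0.0349]  S=[0.2078 0.0242; 0.0242 0.1805]  K=[0.3397 -0.0630; 0.1236 -0.0984]  nu=[0.1763, 2.6494]  x^+=[-1.4176, 2.8677]  P^+=[0.2447 0.0817; 0.0817 0.4194]

x_post = [-1.4176, 2.8677]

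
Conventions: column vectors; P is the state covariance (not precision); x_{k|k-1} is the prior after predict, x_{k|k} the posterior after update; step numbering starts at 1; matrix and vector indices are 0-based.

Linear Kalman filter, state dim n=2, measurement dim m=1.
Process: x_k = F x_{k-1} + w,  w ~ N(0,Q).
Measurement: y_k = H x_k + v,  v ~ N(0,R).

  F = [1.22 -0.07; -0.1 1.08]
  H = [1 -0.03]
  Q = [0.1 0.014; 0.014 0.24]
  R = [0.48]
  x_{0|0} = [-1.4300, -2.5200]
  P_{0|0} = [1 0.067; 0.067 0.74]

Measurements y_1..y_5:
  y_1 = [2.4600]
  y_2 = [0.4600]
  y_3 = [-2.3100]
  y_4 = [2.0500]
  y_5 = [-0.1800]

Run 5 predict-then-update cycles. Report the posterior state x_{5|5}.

x_post = [0.4315, -3.1106]

step 1: x^-=[-1.5682, -2.5786]  P^-=[1.5806 -0.0752; -0.0752 1.0987]  S=[2.0661]  K=[0.7661; -0.0523]  nu=[3.9508]  x^+=[1.4586, -2.7854]  P^+=[0.3680 0.0077; 0.0077 1.0930]
step 2: x^-=[1.9744, -3.1541]  P^-=[0.6517 -0.1034; -0.1034 1.5169]  S=[1.1393]  K=[0.5748; -0.1307]  nu=[-1.6090]  x^+=[1.0496, -2.9438]  P^+=[0.2754 -0.0178; -0.0178 1.4974]
step 3: x^-=[1.4866, -3.2843]  P^-=[0.5202 -0.1564; -0.1564 1.9932]  S=[1.0114]  K=[0.5190; -0.2137]  nu=[-3.8951]  x^+=[-0.5350, -2.4518]  P^+=[0.2478 -0.0442; -0.0442 1.9470]
step 4: x^-=[-0.4810, -2.5944]  P^-=[0.4859 -0.2220; -0.2220 2.5230]  S=[0.9815]  K=[0.5018; -0.3033]  nu=[2.4532]  x^+=[0.7501, -3.3384]  P^+=[0.2387 -0.0726; -0.0726 2.4328]
step 5: x^-=[1.1488, -3.6804]  P^-=[0.4796 -0.2952; -0.2952 3.0956]  S=[0.9801]  K=[0.4984; -0.3959]  nu=[-1.4392]  x^+=[0.4315, -3.1106]  P^+=[0.2362 -0.1018; -0.1018 2.9420]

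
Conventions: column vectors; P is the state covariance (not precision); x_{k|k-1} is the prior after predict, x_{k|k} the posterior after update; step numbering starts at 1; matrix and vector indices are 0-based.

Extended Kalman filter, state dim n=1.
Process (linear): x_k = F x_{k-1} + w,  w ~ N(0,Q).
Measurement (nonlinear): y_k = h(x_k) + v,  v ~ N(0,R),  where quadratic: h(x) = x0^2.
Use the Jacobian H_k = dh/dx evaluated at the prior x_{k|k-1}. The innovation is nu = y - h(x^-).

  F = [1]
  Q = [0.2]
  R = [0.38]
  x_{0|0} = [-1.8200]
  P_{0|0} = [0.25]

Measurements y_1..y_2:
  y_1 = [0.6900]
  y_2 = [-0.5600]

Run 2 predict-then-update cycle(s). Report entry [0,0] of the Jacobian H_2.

step 1: x^-=[-1.8200]  P^-=[0.4500]  H_jac=[-3.6400]  S=[6.3423]  K=[-0.2583]  nu=[-2.6224]  x^+=[-1.1427]  P^+=[0.0270]
step 2: x^-=[-1.1427]  P^-=[0.2270]  H_jac=[-2.2855]  S=[1.5655]  K=[-0.3313]  nu=[-1.8658]  x^+=[-0.5245]  P^+=[0.0551]

H_jac[0,0] = -2.2855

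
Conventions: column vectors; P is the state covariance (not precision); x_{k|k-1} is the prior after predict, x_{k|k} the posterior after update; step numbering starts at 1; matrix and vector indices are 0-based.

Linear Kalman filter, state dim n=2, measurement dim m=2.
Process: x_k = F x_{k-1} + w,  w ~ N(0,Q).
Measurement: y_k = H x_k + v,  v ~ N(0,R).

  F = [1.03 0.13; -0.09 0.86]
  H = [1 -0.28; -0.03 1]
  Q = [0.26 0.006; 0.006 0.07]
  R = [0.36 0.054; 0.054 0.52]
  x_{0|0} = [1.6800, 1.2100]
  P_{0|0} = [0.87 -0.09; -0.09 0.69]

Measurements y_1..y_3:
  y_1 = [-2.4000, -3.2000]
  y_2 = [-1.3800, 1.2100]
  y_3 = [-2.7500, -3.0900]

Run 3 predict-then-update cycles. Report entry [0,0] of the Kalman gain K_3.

step 1: x^-=[1.8877, 0.8894]  P^-=[1.1705 -0.0762; -0.0762 0.6013]  S=[1.6203 -0.2263; -0.2263 1.1269]  K=[0.7426 0.0504; -0.0783 0.5199]  nu=[-4.0387, -4.0328]  x^+=[-1.3145, -0.8909]  P^+=[0.2911 0.0750; 0.0750 0.2684]
step 2: x^-=[-1.4698, -0.6478]  P^-=[0.5934 0.0746; 0.0746 0.2592]  S=[0.9320 0.0388; 0.0388 0.7753]  K=[0.6125 0.0426; -0.0117 0.3321]  nu=[-0.0916, 1.8138]  x^+=[-1.4487, -0.0445]  P^+=[0.2403 0.0624; 0.0624 0.1739]
step 3: x^-=[-1.4979, 0.0921]  P^-=[0.5346 0.0577; 0.0577 0.1909]  S=[0.8772 0.0427; 0.0427 0.7079]  K=[0.5898 0.0233; -0.0082 0.2677]  nu=[-1.2263, -3.2270]  x^+=[-2.2964, -0.7618]  P^+=[0.2278 0.0508; 0.0508 0.1403]

K[0,0] = 0.5898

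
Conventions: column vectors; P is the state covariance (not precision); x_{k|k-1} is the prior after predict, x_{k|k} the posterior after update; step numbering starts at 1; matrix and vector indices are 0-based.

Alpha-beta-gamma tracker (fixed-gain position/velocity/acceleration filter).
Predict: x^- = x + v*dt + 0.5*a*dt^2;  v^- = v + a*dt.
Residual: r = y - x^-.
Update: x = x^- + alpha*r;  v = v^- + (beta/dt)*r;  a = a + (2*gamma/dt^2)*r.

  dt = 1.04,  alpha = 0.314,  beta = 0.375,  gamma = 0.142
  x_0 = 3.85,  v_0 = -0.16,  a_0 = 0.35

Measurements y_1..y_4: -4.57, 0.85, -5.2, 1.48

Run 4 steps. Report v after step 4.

v_post = -0.7767

step 1: x_pred=3.8729  r=-8.4429  x^+=1.2218  v^+=-2.8403  a^+=-1.8669
step 2: x_pred=-2.7417  r=3.5917  x^+=-1.6139  v^+=-3.4868  a^+=-0.9238
step 3: x_pred=-5.7397  r=0.5397  x^+=-5.5703  v^+=-4.2529  a^+=-0.7821
step 4: x_pred=-10.4162  r=11.8962  x^+=-6.6808  v^+=-0.7767  a^+=2.3416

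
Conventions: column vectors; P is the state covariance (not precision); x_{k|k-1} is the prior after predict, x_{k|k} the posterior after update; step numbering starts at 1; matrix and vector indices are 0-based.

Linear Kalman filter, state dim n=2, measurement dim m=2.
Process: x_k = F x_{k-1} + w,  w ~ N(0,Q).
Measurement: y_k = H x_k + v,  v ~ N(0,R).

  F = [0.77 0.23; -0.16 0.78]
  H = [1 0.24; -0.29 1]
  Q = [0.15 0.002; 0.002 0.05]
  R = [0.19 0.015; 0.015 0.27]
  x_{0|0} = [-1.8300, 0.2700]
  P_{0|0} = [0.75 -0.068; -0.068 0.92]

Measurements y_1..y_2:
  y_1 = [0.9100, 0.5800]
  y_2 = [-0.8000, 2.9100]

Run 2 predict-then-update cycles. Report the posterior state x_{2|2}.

step 1: x^-=[-1.3470, 0.5034]  P^-=[0.6193 0.0363; 0.0363 0.6459]  S=[0.8639 0.0242; 0.0242 0.9469]  K=[0.7317 -0.1700; 0.2028 0.6658]  nu=[2.1362, -0.3140]  x^+=[0.2694, 0.7276]  P^+=[0.1354 0.0043; 0.0043 0.1841]
step 2: x^-=[0.3748, 0.5244]  P^-=[0.2416 0.0208; 0.0208 0.1644]  S=[0.4510 0.0037; 0.0037 0.4426]  K=[0.5476 -0.1159; 0.1306 0.3566]  nu=[-1.3006, 2.4943]  x^+=[-0.6267, 1.2441]  P^+=[0.1008 0.0062; 0.0062 0.1000]

x_post = [-0.6267, 1.2441]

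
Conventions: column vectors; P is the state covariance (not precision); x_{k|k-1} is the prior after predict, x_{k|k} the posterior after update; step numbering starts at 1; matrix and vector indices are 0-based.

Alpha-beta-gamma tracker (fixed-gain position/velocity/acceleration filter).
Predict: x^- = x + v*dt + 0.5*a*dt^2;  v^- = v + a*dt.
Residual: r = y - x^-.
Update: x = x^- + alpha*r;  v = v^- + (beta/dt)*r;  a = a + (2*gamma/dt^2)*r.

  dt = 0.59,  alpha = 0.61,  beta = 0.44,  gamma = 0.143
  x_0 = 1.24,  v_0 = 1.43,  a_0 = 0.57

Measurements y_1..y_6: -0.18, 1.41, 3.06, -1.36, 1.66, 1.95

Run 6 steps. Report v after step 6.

v_post = 0.2488

step 1: x_pred=2.1829  r=-2.3629  x^+=0.7415  v^+=0.0041  a^+=-1.3714
step 2: x_pred=0.5053  r=0.9047  x^+=1.0572  v^+=-0.1303  a^+=-0.6281
step 3: x_pred=0.8710  r=2.1890  x^+=2.2063  v^+=1.1317  a^+=1.1704
step 4: x_pred=3.0777  r=-4.4377  x^+=0.3707  v^+=-1.4872  a^+=-2.4756
step 5: x_pred=-0.9376  r=2.5976  x^+=0.6469  v^+=-1.0106  a^+=-0.3413
step 6: x_pred=-0.0087  r=1.9587  x^+=1.1861  v^+=0.2488  a^+=1.2680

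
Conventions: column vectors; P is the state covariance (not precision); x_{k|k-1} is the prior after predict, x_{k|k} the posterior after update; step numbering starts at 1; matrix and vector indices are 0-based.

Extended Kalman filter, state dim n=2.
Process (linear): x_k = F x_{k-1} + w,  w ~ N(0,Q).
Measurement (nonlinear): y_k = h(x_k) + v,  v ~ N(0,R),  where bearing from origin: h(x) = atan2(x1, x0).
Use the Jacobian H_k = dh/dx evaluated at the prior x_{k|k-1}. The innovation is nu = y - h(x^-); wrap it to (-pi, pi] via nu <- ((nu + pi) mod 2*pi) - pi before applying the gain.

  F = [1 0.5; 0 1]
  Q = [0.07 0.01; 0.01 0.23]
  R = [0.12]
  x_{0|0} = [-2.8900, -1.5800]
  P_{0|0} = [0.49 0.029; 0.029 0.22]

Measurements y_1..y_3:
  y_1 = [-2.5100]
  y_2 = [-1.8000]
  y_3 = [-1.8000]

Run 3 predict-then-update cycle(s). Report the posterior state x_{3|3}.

x_post = [-5.7006, -2.9333]

step 1: x^-=[-3.6800, -1.5800]  P^-=[0.6440 0.1490; 0.1490 0.4500]  H_jac=[0.0985 -0.2294]  S=[0.1432]  K=[0.2043; -0.6185]  nu=[0.2260]  x^+=[-3.6338, -1.7198]  P^+=[0.6380 0.1671; 0.1671 0.3952]
step 2: x^-=[-4.4937, -1.7198]  P^-=[0.9739 0.3747; 0.3747 0.6252]  H_jac=[0.0743 -0.1941]  S=[0.1381]  K=[-0.0028; -0.6771]  nu=[0.9761]  x^+=[-4.4964, -2.3807]  P^+=[0.9739 0.3744; 0.3744 0.5619]
step 3: x^-=[-5.6868, -2.3807]  P^-=[1.5588 0.6654; 0.6654 0.7919]  H_jac=[0.0626 -0.1496]  S=[0.1314]  K=[-0.0146; -0.5847]  nu=[0.9451]  x^+=[-5.7006, -2.9333]  P^+=[1.5588 0.6643; 0.6643 0.7470]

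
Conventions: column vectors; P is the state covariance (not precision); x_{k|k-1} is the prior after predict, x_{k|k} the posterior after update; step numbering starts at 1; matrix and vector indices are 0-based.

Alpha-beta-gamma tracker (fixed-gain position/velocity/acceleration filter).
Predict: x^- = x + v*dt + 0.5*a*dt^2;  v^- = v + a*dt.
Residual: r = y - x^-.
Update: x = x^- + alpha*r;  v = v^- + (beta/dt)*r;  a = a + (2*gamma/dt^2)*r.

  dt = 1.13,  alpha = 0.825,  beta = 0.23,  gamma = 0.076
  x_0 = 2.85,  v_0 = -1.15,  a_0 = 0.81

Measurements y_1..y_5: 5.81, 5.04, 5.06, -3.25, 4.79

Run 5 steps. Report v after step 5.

step 1: x_pred=2.0676  r=3.7424  x^+=5.1551  v^+=0.5270  a^+=1.2555
step 2: x_pred=6.5522  r=-1.5122  x^+=5.3046  v^+=1.6379  a^+=1.0755
step 3: x_pred=7.8421  r=-2.7821  x^+=5.5469  v^+=2.2869  a^+=0.7443
step 4: x_pred=8.6063  r=-11.8563  x^+=-1.1751  v^+=0.7148  a^+=-0.6671
step 5: x_pred=-0.7933  r=5.5833  x^+=3.8129  v^+=1.0974  a^+=-0.0024

v_post = 1.0974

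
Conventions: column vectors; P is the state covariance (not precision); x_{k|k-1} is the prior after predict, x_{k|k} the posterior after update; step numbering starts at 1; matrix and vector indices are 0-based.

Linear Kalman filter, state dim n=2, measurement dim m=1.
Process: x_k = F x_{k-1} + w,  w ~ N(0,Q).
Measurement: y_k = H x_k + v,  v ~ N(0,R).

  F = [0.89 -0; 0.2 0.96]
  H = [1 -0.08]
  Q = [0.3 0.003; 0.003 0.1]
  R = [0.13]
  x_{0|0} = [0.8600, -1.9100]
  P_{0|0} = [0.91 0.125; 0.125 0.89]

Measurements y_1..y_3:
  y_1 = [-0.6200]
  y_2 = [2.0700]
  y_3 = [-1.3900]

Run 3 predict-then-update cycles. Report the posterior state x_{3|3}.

x_post = [-0.8252, -1.5575]

step 1: x^-=[0.7654, -1.6616]  P^-=[1.0208 0.2718; 0.2718 1.0046]  S=[1.1138]  K=[0.8970; 0.1719]  nu=[-1.5183]  x^+=[-0.5966, -1.9225]  P^+=[0.1246 0.1001; 0.1001 0.9717]
step 2: x^-=[-0.5310, -1.9650]  P^-=[0.3987 0.1107; 0.1107 1.0390]  S=[0.5177]  K=[0.7531; 0.0533]  nu=[2.4438]  x^+=[1.3095, -1.8348]  P^+=[0.1051 0.0899; 0.0899 1.0375]
step 3: x^-=[1.1655, -1.4995]  P^-=[0.3833 0.0985; 0.0985 1.0949]  S=[0.5045]  K=[0.7441; 0.0217]  nu=[-2.6754]  x^+=[-0.8252, -1.5575]  P^+=[0.1040 0.0904; 0.0904 1.0946]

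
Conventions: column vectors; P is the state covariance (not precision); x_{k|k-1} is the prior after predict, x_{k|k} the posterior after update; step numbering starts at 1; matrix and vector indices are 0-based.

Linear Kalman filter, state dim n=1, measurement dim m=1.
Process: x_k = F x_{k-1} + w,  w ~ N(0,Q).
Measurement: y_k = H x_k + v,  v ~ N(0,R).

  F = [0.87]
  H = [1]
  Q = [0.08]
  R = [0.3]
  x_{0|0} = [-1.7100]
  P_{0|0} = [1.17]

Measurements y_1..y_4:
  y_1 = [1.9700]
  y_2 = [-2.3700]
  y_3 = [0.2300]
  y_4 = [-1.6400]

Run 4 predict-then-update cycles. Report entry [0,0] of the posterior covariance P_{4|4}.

step 1: x^-=[-1.4877]  P^-=[0.9656]  S=[1.2656]  K=[0.7630]  nu=[3.4577]  x^+=[1.1504]  P^+=[0.2289]
step 2: x^-=[1.0008]  P^-=[0.2532]  S=[0.5532]  K=[0.4577]  nu=[-3.3708]  x^+=[-0.5422]  P^+=[0.1373]
step 3: x^-=[-0.4717]  P^-=[0.1839]  S=[0.4839]  K=[0.3801]  nu=[0.7017]  x^+=[-0.2050]  P^+=[0.1140]
step 4: x^-=[-0.1783]  P^-=[0.1663]  S=[0.4663]  K=[0.3566]  nu=[-1.4617]  x^+=[-0.6996]  P^+=[0.1070]

P_post[0,0] = 0.1070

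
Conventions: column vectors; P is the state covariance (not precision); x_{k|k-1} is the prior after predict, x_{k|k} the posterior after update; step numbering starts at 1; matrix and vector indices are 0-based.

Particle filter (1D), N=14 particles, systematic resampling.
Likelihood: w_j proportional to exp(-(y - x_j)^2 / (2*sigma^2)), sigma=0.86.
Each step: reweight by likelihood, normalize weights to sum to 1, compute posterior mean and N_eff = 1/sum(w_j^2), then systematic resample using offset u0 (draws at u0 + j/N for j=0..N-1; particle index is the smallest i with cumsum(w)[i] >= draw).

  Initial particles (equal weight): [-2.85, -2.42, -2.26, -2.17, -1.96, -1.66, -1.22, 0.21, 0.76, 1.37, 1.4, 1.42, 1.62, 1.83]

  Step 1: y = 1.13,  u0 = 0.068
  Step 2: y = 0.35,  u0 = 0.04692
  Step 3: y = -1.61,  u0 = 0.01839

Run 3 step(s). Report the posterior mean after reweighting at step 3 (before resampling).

step 1: w=[0.0000, 0.0000, 0.0001, 0.0001, 0.0003, 0.0009, 0.0040, 0.0951, 0.1536, 0.1621, 0.1604, 0.1592, 0.1433, 0.1210]  mean=1.2555  Neff=6.8891  idx=[7, 8, 8, 9, 9, 10, 10, 10, 11, 11, 12, 12, 13, 13]
step 2: w=[0.1364, 0.1234, 0.1234, 0.0684, 0.0684, 0.0656, 0.0656, 0.0656, 0.0637, 0.0637, 0.0465, 0.0465, 0.0314, 0.0314]  mean=1.1257  Neff=11.6645  idx=[0, 0, 1, 2, 2, 3, 4, 5, 6, 7, 8, 9, 11, 13]
step 3: w=[0.3586, 0.3586, 0.0755, 0.0755, 0.0755, 0.0083, 0.0083, 0.0074, 0.0074, 0.0074, 0.0068, 0.0068, 0.0029, 0.0011]  mean=0.4025  Neff=3.6408  idx=[0, 0, 0, 0, 0, 1, 1, 1, 1, 1, 2, 3, 4, 5]

post_mean = 0.4025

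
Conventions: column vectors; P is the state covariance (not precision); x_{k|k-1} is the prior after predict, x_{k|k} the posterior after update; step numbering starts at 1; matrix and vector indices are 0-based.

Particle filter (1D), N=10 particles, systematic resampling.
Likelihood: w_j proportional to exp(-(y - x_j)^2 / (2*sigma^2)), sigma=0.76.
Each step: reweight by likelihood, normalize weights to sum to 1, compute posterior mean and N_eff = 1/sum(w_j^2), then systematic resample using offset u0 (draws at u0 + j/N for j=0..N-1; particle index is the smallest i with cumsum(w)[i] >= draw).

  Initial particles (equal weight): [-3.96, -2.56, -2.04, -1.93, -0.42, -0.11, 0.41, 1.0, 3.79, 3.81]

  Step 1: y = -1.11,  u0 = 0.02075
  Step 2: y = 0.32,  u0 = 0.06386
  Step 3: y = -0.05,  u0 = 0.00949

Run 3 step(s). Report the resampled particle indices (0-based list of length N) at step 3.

step 1: w=[0.0004, 0.0666, 0.1943, 0.2295, 0.2721, 0.1729, 0.0556, 0.0087, 0.0000, 0.0000]  mean=-1.1130  Neff=4.9520  idx=[1, 2, 2, 3, 3, 4, 4, 4, 5, 5]
step 2: w=[0.0002, 0.0022, 0.0022, 0.0035, 0.0035, 0.1723, 0.1723, 0.1723, 0.2358, 0.2358]  mean=-0.2919  Neff=4.9932  idx=[5, 5, 6, 7, 7, 8, 8, 8, 9, 9]
step 3: w=[0.0942, 0.0942, 0.0942, 0.0942, 0.0942, 0.1058, 0.1058, 0.1058, 0.1058, 0.1058]  mean=-0.2561  Neff=9.9669  idx=[0, 1, 2, 3, 4, 5, 6, 7, 8, 9]

resampled_idx = [0, 1, 2, 3, 4, 5, 6, 7, 8, 9]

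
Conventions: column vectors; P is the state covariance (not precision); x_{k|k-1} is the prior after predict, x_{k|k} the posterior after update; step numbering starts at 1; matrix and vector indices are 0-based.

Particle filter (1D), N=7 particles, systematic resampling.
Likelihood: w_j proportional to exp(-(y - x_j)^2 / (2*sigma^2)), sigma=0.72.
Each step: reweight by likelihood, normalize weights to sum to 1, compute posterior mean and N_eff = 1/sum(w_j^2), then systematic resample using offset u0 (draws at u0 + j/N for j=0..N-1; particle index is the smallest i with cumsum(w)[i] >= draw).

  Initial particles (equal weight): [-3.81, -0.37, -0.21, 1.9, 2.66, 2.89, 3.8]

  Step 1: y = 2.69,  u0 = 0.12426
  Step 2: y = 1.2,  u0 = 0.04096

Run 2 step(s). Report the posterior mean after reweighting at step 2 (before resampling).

step 1: w=[0.0000, 0.0000, 0.0001, 0.1946, 0.3550, 0.3419, 0.1083]  mean=2.7137  Neff=3.4182  idx=[3, 4, 4, 5, 5, 5, 6]
step 2: w=[0.5817, 0.1194, 0.1194, 0.0594, 0.0594, 0.0594, 0.0014]  mean=2.2605  Neff=2.6493  idx=[0, 0, 0, 0, 1, 2, 4]

post_mean = 2.2605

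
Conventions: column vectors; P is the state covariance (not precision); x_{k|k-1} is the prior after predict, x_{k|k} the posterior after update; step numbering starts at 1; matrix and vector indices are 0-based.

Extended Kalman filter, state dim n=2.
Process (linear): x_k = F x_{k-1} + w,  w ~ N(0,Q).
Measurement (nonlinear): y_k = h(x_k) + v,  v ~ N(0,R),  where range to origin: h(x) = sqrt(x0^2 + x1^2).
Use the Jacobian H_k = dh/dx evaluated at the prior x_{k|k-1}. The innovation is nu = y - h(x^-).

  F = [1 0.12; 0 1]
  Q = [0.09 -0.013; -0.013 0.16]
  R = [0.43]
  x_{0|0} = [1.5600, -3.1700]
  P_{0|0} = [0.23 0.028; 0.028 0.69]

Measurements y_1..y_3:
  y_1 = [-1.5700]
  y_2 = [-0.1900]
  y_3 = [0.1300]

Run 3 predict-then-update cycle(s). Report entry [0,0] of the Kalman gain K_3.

step 1: x^-=[1.1796, -3.1700]  P^-=[0.3367 0.0978; 0.0978 0.8500]  H_jac=[0.3488 -0.9372]  S=[1.1536]  K=[0.0223; -0.6610]  nu=[-4.9524]  x^+=[1.0691, 0.1034]  P^+=[0.3361 0.1148; 0.1148 0.3460]
step 2: x^-=[1.0815, 0.1034]  P^-=[0.4586 0.1433; 0.1433 0.5060]  H_jac=[0.9955 0.0952]  S=[0.9162]  K=[0.5132; 0.2083]  nu=[-1.2764]  x^+=[0.4264, -0.1625]  P^+=[0.2173 0.0454; 0.0454 0.4662]
step 3: x^-=[0.4070, -0.1625]  P^-=[0.3249 0.0883; 0.0883 0.6262]  H_jac=[0.9287 -0.3708]  S=[0.7355]  K=[0.3658; -0.2041]  nu=[-0.3082]  x^+=[0.2942, -0.0996]  P^+=[0.2265 0.1433; 0.1433 0.5956]

K[0,0] = 0.3658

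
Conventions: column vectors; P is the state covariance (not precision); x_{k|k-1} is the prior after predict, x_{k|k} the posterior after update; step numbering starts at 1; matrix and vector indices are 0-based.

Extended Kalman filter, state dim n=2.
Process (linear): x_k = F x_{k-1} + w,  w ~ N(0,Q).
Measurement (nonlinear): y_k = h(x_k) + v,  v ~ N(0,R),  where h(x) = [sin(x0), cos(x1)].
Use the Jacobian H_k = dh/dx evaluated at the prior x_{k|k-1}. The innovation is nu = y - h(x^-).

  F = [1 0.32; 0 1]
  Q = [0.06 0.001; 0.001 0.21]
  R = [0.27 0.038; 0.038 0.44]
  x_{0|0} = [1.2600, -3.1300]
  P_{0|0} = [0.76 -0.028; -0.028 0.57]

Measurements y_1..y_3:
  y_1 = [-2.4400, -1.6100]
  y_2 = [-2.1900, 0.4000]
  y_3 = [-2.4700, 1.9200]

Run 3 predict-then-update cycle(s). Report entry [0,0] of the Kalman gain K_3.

step 1: x^-=[0.2584, -3.1300]  P^-=[0.8604 0.1554; 0.1554 0.7800]  H_jac=[0.9668 0.0000; 0.0000 0.0116]  S=[1.0743 0.0397; 0.0397 0.4401]  K=[0.7768 -0.0661; 0.1396 0.0079]  nu=[-2.6955, -0.6101]  x^+=[-1.7952, -3.5110]  P^+=[0.2143 0.0393; 0.0393 0.7590]
step 2: x^-=[-2.9188, -3.5110]  P^-=[0.3772 0.2832; 0.2832 0.9690]  H_jac=[-0.9753 0.0000; 0.0000 -0.3611]  S=[0.6288 0.1377; 0.1377 0.5663]  K=[-0.5762 -0.0404; -0.3210 -0.5398]  nu=[-1.9690, 1.3325]  x^+=[-1.8381, -3.5983]  P^+=[0.1611 0.1099; 0.1099 0.6915]
step 3: x^-=[-2.9895, -3.5983]  P^-=[0.3622 0.3322; 0.3322 0.9015]  H_jac=[-0.9885 0.0000; 0.0000 -0.4410]  S=[0.6239 0.1828; 0.1828 0.6153]  K=[-0.5522 -0.0740; -0.3691 -0.5364]  nu=[-2.3185, 2.8175]  x^+=[-1.9178, -4.2540]  P^+=[0.1537 0.1214; 0.1214 0.5670]

K[0,0] = -0.5522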